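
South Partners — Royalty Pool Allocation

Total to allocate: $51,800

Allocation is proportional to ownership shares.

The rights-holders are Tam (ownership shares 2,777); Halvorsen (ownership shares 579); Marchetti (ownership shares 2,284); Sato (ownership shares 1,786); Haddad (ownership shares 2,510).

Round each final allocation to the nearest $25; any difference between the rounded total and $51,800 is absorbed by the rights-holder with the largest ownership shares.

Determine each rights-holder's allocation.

Sum of ownership shares: 9,936.
Pro-rata amounts: Tam 2,777/9,936 × $51,800 = 14,477.52; Halvorsen 579/9,936 × $51,800 = 3,018.54; Marchetti 2,284/9,936 × $51,800 = 11,907.33; Sato 1,786/9,936 × $51,800 = 9,311.07; Haddad 2,510/9,936 × $51,800 = 13,085.55.
Rounded to nearest $25: Tam $14,475; Halvorsen $3,025; Marchetti $11,900; Sato $9,300; Haddad $13,075. Sum = $51,775.
Difference $51,800 − $51,775 = +$25 applied to largest ownership shares (Tam): Tam becomes $14,500.

Tam: $14,500 | Halvorsen: $3,025 | Marchetti: $11,900 | Sato: $9,300 | Haddad: $13,075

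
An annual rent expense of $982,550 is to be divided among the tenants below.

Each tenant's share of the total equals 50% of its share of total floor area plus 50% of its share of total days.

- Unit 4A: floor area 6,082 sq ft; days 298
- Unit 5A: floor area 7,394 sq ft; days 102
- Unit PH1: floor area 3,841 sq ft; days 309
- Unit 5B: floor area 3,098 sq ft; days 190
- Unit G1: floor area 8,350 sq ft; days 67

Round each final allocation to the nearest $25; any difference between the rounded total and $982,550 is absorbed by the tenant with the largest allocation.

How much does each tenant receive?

Unit 4A: $255,425 · Unit 5A: $178,150 · Unit PH1: $222,750 · Unit 5B: $149,550 · Unit G1: $176,675

Totals — floor area 28,765, days 966.
Combined weights (50% floor area + 50% days): Unit 4A 0.2600; Unit 5A 0.1813; Unit PH1 0.2267; Unit 5B 0.1522; Unit G1 0.1798.
Raw shares: Unit 4A 255,426.71; Unit 5A 178,155.26; Unit PH1 222,747.09; Unit 5B 149,538.07; Unit G1 176,682.88.
Rounded to nearest $25: Unit 4A $255,425; Unit 5A $178,150; Unit PH1 $222,750; Unit 5B $149,550; Unit G1 $176,675. Sum = $982,550.
Sum already equals the total — no adjustment.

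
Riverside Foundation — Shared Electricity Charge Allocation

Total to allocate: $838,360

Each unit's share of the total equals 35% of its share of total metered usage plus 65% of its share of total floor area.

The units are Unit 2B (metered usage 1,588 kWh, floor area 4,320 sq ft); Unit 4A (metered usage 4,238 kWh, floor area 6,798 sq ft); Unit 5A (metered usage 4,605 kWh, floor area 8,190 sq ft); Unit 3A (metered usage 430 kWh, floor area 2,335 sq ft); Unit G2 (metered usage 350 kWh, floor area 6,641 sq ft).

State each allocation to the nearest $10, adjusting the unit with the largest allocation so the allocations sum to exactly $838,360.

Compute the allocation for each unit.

Unit 2B: $124,790 | Unit 4A: $241,900 | Unit 5A: $278,320 | Unit 3A: $56,240 | Unit G2: $137,110

Totals — metered usage 11,211, floor area 28,284.
Composite weights (35% metered usage + 65% floor area): Unit 2B 0.1489; Unit 4A 0.2885; Unit 5A 0.3320; Unit 3A 0.0671; Unit G2 0.1635.
Raw shares: Unit 2B 124,794.12; Unit 4A 241,895.10; Unit 5A 278,319.60; Unit 3A 56,241.71; Unit G2 137,109.47.
At nearest $10: Unit 2B $124,790; Unit 4A $241,900; Unit 5A $278,320; Unit 3A $56,240; Unit G2 $137,110. Sum = $838,360.
Rounded total matches; no reconciliation needed.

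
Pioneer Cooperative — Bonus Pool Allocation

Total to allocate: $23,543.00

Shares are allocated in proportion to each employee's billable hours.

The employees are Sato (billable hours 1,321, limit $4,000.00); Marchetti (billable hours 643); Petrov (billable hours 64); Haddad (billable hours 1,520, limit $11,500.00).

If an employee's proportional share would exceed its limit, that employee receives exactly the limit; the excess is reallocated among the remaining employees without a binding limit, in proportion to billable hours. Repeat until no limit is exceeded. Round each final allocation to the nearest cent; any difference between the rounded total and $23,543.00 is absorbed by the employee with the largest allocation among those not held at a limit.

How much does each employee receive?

Sum of billable hours: 3,548.
Unconstrained shares: Sato 8,765.5871; Marchetti 4,266.6711; Petrov 424.6764; Haddad 10,086.0654.
Capped: Sato ($4,000.00); balance $19,543.00 reallocated over remaining billable hours 2,227.
Capped: Haddad ($11,500.00); balance $8,043.00 reallocated over remaining billable hours 707.
Redistributed shares: Marchetti 7,314.9208 → $7,314.92; Petrov 728.0792 → $728.08.

Sato: $4,000.00 | Marchetti: $7,314.92 | Petrov: $728.08 | Haddad: $11,500.00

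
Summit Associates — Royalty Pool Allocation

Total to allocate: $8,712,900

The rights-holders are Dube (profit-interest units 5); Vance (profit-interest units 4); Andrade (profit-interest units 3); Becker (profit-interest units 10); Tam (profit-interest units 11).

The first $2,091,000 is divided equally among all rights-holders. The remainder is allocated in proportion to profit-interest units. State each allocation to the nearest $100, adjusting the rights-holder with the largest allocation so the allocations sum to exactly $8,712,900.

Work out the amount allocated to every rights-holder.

$2,091,000 shared equally gives $418,200 per rights-holder.
Remainder $6,621,900 by profit-interest units (total 33): Dube 1,003,318.18 → $1,003,300; Vance 802,654.55 → $802,700; Andrade 601,990.91 → $602,000; Becker 2,006,636.36 → $2,006,600; Tam 2,207,300.00 → $2,207,300.
Totals: Dube $418,200 + $1,003,300 = $1,421,500; Vance $418,200 + $802,700 = $1,220,900; Andrade $418,200 + $602,000 = $1,020,200; Becker $418,200 + $2,006,600 = $2,424,800; Tam $418,200 + $2,207,300 = $2,625,500.

Dube: $1,421,500 | Vance: $1,220,900 | Andrade: $1,020,200 | Becker: $2,424,800 | Tam: $2,625,500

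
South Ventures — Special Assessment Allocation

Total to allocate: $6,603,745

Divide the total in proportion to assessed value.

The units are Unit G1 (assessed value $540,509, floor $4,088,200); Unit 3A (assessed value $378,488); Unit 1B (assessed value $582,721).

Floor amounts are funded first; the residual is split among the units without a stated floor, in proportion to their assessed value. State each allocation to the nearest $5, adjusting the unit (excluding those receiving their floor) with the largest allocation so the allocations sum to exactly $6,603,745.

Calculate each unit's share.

Unit G1: $4,088,200; Unit 3A: $990,525; Unit 1B: $1,525,020

Fund the minimums — Unit G1 $4,088,200. Remaining pool $2,515,545.
Remaining pool split over remaining assessed value 961,209: Unit 3A 990,527.13 → $990,525; Unit 1B 1,525,017.87 → $1,525,020.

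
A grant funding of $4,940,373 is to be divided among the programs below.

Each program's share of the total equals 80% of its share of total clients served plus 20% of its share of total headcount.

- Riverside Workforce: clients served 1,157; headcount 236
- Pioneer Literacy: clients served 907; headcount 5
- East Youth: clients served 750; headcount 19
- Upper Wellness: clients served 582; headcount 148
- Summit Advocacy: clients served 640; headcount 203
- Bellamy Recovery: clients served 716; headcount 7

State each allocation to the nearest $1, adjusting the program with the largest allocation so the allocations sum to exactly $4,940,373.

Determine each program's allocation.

Riverside Workforce: $1,339,615 | Pioneer Literacy: $762,357 | East Youth: $654,162 | Upper Wellness: $720,683 | Summit Advocacy: $856,858 | Bellamy Recovery: $606,698

Totals — clients served 4,752, headcount 618.
Composite weights (80% clients served + 20% headcount): Riverside Workforce 0.2712; Pioneer Literacy 0.1543; East Youth 0.1324; Upper Wellness 0.1459; Summit Advocacy 0.1734; Bellamy Recovery 0.1228.
Raw shares: Riverside Workforce 1,339,614.49; Pioneer Literacy 762,357.48; East Youth 654,162.17; Upper Wellness 720,683.03; Summit Advocacy 856,857.80; Bellamy Recovery 606,698.02.
At nearest $1: Riverside Workforce $1,339,614; Pioneer Literacy $762,357; East Youth $654,162; Upper Wellness $720,683; Summit Advocacy $856,858; Bellamy Recovery $606,698. Sum = $4,940,372.
Difference $4,940,373 − $4,940,372 = +$1 applied to largest allocation (Riverside Workforce): Riverside Workforce becomes $1,339,615.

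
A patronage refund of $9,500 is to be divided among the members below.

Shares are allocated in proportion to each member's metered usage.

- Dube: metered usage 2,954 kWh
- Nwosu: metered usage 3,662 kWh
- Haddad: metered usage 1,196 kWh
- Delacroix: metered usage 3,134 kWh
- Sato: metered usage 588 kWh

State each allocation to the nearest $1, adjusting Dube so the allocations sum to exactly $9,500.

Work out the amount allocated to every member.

Sum of metered usage: 11,534.
Unrounded shares: Dube 2,954/11,534 × $9,500 = 2,433.07; Nwosu 3,662/11,534 × $9,500 = 3,016.21; Haddad 1,196/11,534 × $9,500 = 985.09; Delacroix 3,134/11,534 × $9,500 = 2,581.32; Sato 588/11,534 × $9,500 = 484.31.
At nearest $1: Dube $2,433; Nwosu $3,016; Haddad $985; Delacroix $2,581; Sato $484. Sum = $9,499.
Difference $9,500 − $9,499 = +$1 applied to Dube: Dube becomes $2,434.

Dube: $2,434; Nwosu: $3,016; Haddad: $985; Delacroix: $2,581; Sato: $484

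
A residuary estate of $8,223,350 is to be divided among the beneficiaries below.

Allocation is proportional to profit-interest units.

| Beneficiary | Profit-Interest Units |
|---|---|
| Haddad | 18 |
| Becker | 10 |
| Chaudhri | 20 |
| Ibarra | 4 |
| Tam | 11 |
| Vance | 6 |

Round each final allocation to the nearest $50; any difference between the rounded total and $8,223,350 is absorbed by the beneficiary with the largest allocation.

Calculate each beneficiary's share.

Combined profit-interest units = 69.
Pro-rata amounts: Haddad 18/69 × $8,223,350 = 2,145,221.74; Becker 10/69 × $8,223,350 = 1,191,789.86; Chaudhri 20/69 × $8,223,350 = 2,383,579.71; Ibarra 4/69 × $8,223,350 = 476,715.94; Tam 11/69 × $8,223,350 = 1,310,968.84; Vance 6/69 × $8,223,350 = 715,073.91.
Rounded to nearest $50: Haddad $2,145,200; Becker $1,191,800; Chaudhri $2,383,600; Ibarra $476,700; Tam $1,310,950; Vance $715,050. Sum = $8,223,300.
Difference $8,223,350 − $8,223,300 = +$50 applied to largest allocation (Chaudhri): Chaudhri becomes $2,383,650.

Haddad: $2,145,200 · Becker: $1,191,800 · Chaudhri: $2,383,650 · Ibarra: $476,700 · Tam: $1,310,950 · Vance: $715,050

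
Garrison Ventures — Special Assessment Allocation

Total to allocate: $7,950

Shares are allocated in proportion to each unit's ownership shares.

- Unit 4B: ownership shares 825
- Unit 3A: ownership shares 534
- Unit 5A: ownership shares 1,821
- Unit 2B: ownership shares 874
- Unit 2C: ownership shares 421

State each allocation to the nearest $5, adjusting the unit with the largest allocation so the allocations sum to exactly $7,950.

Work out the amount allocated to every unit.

Unit 4B: $1,465 | Unit 3A: $950 | Unit 5A: $3,230 | Unit 2B: $1,555 | Unit 2C: $750

Combined ownership shares = 4,475.
Unrounded shares: Unit 4B 825/4,475 × $7,950 = 1,465.64; Unit 3A 534/4,475 × $7,950 = 948.67; Unit 5A 1,821/4,475 × $7,950 = 3,235.07; Unit 2B 874/4,475 × $7,950 = 1,552.69; Unit 2C 421/4,475 × $7,950 = 747.92.
Rounded to nearest $5: Unit 4B $1,465; Unit 3A $950; Unit 5A $3,235; Unit 2B $1,555; Unit 2C $750. Sum = $7,955.
Difference $7,950 − $7,955 = −$5 applied to largest allocation (Unit 5A): Unit 5A becomes $3,230.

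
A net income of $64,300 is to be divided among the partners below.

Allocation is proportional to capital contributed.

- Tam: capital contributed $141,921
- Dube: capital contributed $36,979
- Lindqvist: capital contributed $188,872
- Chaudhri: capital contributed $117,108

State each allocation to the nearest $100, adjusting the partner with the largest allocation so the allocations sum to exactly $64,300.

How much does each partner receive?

Capital contributed total: 484,880.
Pro-rata amounts: Tam 141,921/484,880 × $64,300 = 18,820.16; Dube 36,979/484,880 × $64,300 = 4,903.79; Lindqvist 188,872/484,880 × $64,300 = 25,046.34; Chaudhri 117,108/484,880 × $64,300 = 15,529.71.
At nearest $100: Tam $18,800; Dube $4,900; Lindqvist $25,000; Chaudhri $15,500. Sum = $64,200.
Difference $64,300 − $64,200 = +$100 applied to largest allocation (Lindqvist): Lindqvist becomes $25,100.

Tam: $18,800; Dube: $4,900; Lindqvist: $25,100; Chaudhri: $15,500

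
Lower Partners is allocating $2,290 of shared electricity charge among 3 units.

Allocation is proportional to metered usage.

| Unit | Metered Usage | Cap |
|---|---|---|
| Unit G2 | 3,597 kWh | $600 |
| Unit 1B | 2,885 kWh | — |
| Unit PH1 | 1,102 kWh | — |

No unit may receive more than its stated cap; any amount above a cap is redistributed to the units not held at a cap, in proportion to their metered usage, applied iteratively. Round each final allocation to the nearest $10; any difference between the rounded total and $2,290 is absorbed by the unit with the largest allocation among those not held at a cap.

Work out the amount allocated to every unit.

Unit G2: $600; Unit 1B: $1,220; Unit PH1: $470

Total metered usage = 7,584.
Unconstrained shares: Unit G2 1,086.12; Unit 1B 871.13; Unit PH1 332.75.
Held at cap: Unit G2 ($600); remaining pool $1,690 reallocated over remaining metered usage 3,987.
Remaining shares: Unit 1B 1,222.89 → $1,220; Unit PH1 467.11 → $470.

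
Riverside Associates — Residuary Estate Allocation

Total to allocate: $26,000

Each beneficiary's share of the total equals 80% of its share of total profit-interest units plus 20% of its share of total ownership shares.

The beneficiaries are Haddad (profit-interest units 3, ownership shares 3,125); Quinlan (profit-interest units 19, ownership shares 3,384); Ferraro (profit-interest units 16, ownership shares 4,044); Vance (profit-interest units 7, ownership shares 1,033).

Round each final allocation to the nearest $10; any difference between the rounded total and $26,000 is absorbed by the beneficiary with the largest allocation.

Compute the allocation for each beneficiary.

Totals — profit-interest units 45, ownership shares 11,586.
Blended shares (80% profit-interest units + 20% ownership shares): Haddad 0.1073; Quinlan 0.3962; Ferraro 0.3543; Vance 0.1423.
Pro-rata amounts: Haddad 2,789.22; Quinlan 10,301.02; Ferraro 9,210.57; Vance 3,699.18.
Rounded to nearest $10: Haddad $2,790; Quinlan $10,300; Ferraro $9,210; Vance $3,700. Sum = $26,000.
Rounded total matches; no reconciliation needed.

Haddad: $2,790 · Quinlan: $10,300 · Ferraro: $9,210 · Vance: $3,700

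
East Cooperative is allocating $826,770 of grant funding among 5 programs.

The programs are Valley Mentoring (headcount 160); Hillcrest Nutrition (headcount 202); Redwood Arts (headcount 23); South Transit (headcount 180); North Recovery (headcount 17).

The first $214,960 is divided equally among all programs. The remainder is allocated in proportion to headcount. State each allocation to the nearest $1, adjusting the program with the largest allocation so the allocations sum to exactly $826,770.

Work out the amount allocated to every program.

$214,960 shared equally gives $42,992 per program.
Remainder $611,810 by headcount (total 582): Valley Mentoring 168,195.19 → $168,195; Hillcrest Nutrition 212,346.43 → $212,346; Redwood Arts 24,178.06 → $24,178; South Transit 189,219.59 → $189,220; North Recovery 17,870.74 → $17,871.
Totals: Valley Mentoring $42,992 + $168,195 = $211,187; Hillcrest Nutrition $42,992 + $212,346 = $255,338; Redwood Arts $42,992 + $24,178 = $67,170; South Transit $42,992 + $189,220 = $232,212; North Recovery $42,992 + $17,871 = $60,863.

Valley Mentoring: $211,187 | Hillcrest Nutrition: $255,338 | Redwood Arts: $67,170 | South Transit: $232,212 | North Recovery: $60,863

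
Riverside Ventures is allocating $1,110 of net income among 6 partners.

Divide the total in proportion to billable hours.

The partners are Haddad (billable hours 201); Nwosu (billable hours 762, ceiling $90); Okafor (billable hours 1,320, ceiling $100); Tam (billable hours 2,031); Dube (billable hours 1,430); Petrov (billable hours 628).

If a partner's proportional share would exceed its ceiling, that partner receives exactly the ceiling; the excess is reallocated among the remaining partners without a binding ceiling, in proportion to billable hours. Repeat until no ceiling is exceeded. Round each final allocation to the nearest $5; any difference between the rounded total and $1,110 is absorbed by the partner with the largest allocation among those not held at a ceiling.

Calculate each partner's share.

Sum of billable hours: 6,372.
Proportional shares (ignoring caps): Haddad 35.01; Nwosu 132.74; Okafor 229.94; Tam 353.80; Dube 249.11; Petrov 109.40.
Capped: Nwosu ($90), Okafor ($100); remaining pool $920 reallocated over remaining billable hours 4,290.
Redistributed shares: Haddad 43.10 → $45; Tam 435.55 → $435; Dube 306.67 → $305; Petrov 134.68 → $135.

Haddad: $45 | Nwosu: $90 | Okafor: $100 | Tam: $435 | Dube: $305 | Petrov: $135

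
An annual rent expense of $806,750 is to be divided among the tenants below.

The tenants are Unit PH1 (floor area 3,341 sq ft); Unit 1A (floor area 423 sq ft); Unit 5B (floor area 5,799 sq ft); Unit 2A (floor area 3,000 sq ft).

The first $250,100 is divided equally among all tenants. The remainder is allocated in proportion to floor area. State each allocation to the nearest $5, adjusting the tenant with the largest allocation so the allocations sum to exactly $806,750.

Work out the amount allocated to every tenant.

Equal tier: $250,100 ÷ 4 = $62,525 apiece.
Remainder $556,650 by floor area (total 12,563): Unit PH1 148,035.31 → $148,035; Unit 1A 18,742.57 → $18,745; Unit 5B 256,946.06 → $256,945; Unit 2A 132,926.05 → $132,925.
Totals: Unit PH1 $62,525 + $148,035 = $210,560; Unit 1A $62,525 + $18,745 = $81,270; Unit 5B $62,525 + $256,945 = $319,470; Unit 2A $62,525 + $132,925 = $195,450.

Unit PH1: $210,560; Unit 1A: $81,270; Unit 5B: $319,470; Unit 2A: $195,450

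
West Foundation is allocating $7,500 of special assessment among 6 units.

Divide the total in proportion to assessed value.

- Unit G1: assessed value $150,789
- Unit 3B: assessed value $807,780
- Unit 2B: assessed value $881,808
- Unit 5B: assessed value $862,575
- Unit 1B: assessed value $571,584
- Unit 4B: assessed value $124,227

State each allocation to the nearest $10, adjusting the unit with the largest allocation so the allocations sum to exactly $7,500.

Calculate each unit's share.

Combined assessed value = 3,398,763.
Raw shares: Unit G1 150,789/3,398,763 × $7,500 = 332.74; Unit 3B 807,780/3,398,763 × $7,500 = 1,782.52; Unit 2B 881,808/3,398,763 × $7,500 = 1,945.87; Unit 5B 862,575/3,398,763 × $7,500 = 1,903.43; Unit 1B 571,584/3,398,763 × $7,500 = 1,261.31; Unit 4B 124,227/3,398,763 × $7,500 = 274.13.
After rounding ($10): Unit G1 $330; Unit 3B $1,780; Unit 2B $1,950; Unit 5B $1,900; Unit 1B $1,260; Unit 4B $270. Sum = $7,490.
Difference $7,500 − $7,490 = +$10 applied to largest allocation (Unit 2B): Unit 2B becomes $1,960.

Unit G1: $330; Unit 3B: $1,780; Unit 2B: $1,960; Unit 5B: $1,900; Unit 1B: $1,260; Unit 4B: $270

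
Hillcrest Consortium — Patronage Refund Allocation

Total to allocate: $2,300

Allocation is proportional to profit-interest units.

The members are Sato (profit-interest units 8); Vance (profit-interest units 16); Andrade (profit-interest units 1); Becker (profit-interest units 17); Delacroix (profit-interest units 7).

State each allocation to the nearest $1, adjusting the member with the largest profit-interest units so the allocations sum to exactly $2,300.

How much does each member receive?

Profit-interest units total: 49.
Raw shares: Sato 8/49 × $2,300 = 375.51; Vance 16/49 × $2,300 = 751.02; Andrade 1/49 × $2,300 = 46.94; Becker 17/49 × $2,300 = 797.96; Delacroix 7/49 × $2,300 = 328.57.
Rounded to nearest $1: Sato $376; Vance $751; Andrade $47; Becker $798; Delacroix $329. Sum = $2,301.
Difference $2,300 − $2,301 = −$1 applied to largest profit-interest units (Becker): Becker becomes $797.

Sato: $376; Vance: $751; Andrade: $47; Becker: $797; Delacroix: $329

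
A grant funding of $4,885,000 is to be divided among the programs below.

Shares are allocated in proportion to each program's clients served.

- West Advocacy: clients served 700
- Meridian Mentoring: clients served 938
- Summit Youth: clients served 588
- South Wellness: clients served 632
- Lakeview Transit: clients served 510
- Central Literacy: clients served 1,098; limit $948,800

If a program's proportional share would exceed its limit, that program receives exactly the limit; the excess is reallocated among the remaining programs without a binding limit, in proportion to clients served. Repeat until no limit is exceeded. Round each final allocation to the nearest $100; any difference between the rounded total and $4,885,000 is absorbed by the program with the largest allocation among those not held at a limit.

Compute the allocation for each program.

West Advocacy: $818,100 | Meridian Mentoring: $1,096,300 | Summit Youth: $687,200 | South Wellness: $738,600 | Lakeview Transit: $596,000 | Central Literacy: $948,800

Combined clients served = 4,466.
Pro-rata shares before constraints: West Advocacy 765,673.98; Meridian Mentoring 1,026,003.13; Summit Youth 643,166.14; South Wellness 691,294.22; Lakeview Transit 557,848.19; Central Literacy 1,201,014.33.
Cap binds for Central Literacy ($948,800); remaining pool $3,936,200 reallocated over remaining clients served 3,368.
Shares after redistribution: West Advocacy 818,093.82 → $818,100; Meridian Mentoring 1,096,245.72 → $1,096,200; Summit Youth 687,198.81 → $687,200; South Wellness 738,621.85 → $738,600; Lakeview Transit 596,039.79 → $596,000.
Rounding difference +$100 applied to Meridian Mentoring → $1,096,300.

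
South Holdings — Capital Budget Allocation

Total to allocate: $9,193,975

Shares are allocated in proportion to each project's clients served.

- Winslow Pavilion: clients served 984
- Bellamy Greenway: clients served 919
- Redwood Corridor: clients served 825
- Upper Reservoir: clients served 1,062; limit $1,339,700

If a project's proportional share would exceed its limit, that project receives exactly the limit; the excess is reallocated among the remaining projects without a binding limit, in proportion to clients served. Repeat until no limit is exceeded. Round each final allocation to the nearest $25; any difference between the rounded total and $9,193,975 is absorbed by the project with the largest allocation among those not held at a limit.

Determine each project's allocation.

Total clients served = 3,790.
Pro-rata shares before constraints: Winslow Pavilion 2,387,037.31; Bellamy Greenway 2,229,357.00; Redwood Corridor 2,001,327.01; Upper Reservoir 2,576,253.68.
Capped: Upper Reservoir ($1,339,700); residual $7,854,275 reallocated over remaining clients served 2,728.
Remaining shares: Winslow Pavilion 2,833,066.94 → $2,833,075; Bellamy Greenway 2,645,923.29 → $2,645,925; Redwood Corridor 2,375,284.78 → $2,375,275.

Winslow Pavilion: $2,833,075 · Bellamy Greenway: $2,645,925 · Redwood Corridor: $2,375,275 · Upper Reservoir: $1,339,700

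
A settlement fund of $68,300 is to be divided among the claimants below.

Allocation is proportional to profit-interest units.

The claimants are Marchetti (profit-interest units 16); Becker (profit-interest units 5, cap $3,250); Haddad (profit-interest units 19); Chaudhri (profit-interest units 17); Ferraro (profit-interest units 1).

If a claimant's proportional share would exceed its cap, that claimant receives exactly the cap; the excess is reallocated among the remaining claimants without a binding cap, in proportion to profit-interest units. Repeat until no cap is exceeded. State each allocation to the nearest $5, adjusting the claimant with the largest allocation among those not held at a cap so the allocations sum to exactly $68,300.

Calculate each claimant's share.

Combined profit-interest units = 58.
Pro-rata shares before constraints: Marchetti 18,841.38; Becker 5,887.93; Haddad 22,374.14; Chaudhri 20,018.97; Ferraro 1,177.59.
Cap binds for Becker ($3,250); residual $65,050 reallocated over remaining profit-interest units 53.
Shares after redistribution: Marchetti 19,637.74 → $19,640; Haddad 23,319.81 → $23,320; Chaudhri 20,865.09 → $20,865; Ferraro 1,227.36 → $1,225.

Marchetti: $19,640 | Becker: $3,250 | Haddad: $23,320 | Chaudhri: $20,865 | Ferraro: $1,225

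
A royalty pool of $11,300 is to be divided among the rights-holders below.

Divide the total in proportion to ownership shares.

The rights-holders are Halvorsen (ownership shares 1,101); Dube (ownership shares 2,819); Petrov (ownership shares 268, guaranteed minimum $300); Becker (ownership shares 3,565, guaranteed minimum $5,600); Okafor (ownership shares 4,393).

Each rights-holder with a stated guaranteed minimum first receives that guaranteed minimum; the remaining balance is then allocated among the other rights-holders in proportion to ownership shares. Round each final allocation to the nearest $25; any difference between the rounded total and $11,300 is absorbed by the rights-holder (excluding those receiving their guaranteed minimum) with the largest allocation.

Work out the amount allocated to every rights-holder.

Fund the minimums — Petrov $300; Becker $5,600. Remaining pool $5,400.
Remaining pool split over remaining ownership shares 8,313: Halvorsen 715.19 → $725; Dube 1,831.18 → $1,825; Okafor 2,853.63 → $2,850.

Halvorsen: $725; Dube: $1,825; Petrov: $300; Becker: $5,600; Okafor: $2,850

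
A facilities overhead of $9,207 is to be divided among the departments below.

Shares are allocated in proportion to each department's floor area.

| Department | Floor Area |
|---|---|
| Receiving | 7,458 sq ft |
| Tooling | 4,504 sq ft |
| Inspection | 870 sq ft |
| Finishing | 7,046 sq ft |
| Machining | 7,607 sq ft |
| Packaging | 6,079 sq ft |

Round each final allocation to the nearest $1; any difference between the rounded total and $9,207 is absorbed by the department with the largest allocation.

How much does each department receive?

Total floor area = 33,564.
Unrounded shares: Receiving 7,458/33,564 × $9,207 = 2,045.82; Tooling 4,504/33,564 × $9,207 = 1,235.5002; Inspection 870/33,564 × $9,207 = 238.65; Finishing 7,046/33,564 × $9,207 = 1,932.80; Machining 7,607/33,564 × $9,207 = 2,086.69; Packaging 6,079/33,564 × $9,207 = 1,667.54.
After rounding ($1): Receiving $2,046; Tooling $1,236; Inspection $239; Finishing $1,933; Machining $2,087; Packaging $1,668. Sum = $9,209.
Difference $9,207 − $9,209 = −$2 applied to largest allocation (Machining): Machining becomes $2,085.

Receiving: $2,046 | Tooling: $1,236 | Inspection: $239 | Finishing: $1,933 | Machining: $2,085 | Packaging: $1,668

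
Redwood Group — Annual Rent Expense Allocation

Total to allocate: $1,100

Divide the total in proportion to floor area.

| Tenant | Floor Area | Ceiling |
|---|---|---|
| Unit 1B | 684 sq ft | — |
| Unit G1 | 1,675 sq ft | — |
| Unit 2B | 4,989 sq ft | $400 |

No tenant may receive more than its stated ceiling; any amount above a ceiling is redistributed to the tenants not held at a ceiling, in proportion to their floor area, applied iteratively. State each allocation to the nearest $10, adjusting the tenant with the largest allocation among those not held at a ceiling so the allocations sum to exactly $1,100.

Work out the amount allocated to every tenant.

Unit 1B: $200 · Unit G1: $500 · Unit 2B: $400

Floor area total: 7,348.
Pro-rata shares before constraints: Unit 1B 102.40; Unit G1 250.75; Unit 2B 746.86.
Cap binds for Unit 2B ($400); balance $700 reallocated over remaining floor area 2,359.
Shares after redistribution: Unit 1B 202.97 → $200; Unit G1 497.03 → $500.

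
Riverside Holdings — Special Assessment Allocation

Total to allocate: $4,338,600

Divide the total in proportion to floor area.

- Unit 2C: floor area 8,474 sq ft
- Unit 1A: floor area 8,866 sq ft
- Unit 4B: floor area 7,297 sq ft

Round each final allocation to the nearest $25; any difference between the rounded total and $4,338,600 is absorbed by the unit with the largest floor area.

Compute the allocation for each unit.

Unit 2C: $1,492,275 | Unit 1A: $1,561,325 | Unit 4B: $1,285,000

Combined floor area = 24,637.
Pro-rata amounts: Unit 2C 8,474/24,637 × $4,338,600 = 1,492,279.76; Unit 1A 8,866/24,637 × $4,338,600 = 1,561,311.34; Unit 4B 7,297/24,637 × $4,338,600 = 1,285,008.90.
After rounding ($25): Unit 2C $1,492,275; Unit 1A $1,561,300; Unit 4B $1,285,000. Sum = $4,338,575.
Difference $4,338,600 − $4,338,575 = +$25 applied to largest floor area (Unit 1A): Unit 1A becomes $1,561,325.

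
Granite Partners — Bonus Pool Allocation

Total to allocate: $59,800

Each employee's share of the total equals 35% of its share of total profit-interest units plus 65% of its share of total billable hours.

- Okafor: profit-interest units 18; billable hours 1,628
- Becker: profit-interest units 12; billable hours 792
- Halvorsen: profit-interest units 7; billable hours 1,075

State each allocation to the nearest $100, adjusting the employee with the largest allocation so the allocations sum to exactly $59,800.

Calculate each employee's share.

Okafor: $28,300 | Becker: $15,600 | Halvorsen: $15,900

Profit-interest units total 37; billable hours total 3,495.
Combined weights (35% profit-interest units + 65% billable hours): Okafor 0.4730; Becker 0.2608; Halvorsen 0.2661.
Proportional shares: Okafor 28,288.13; Becker 15,596.42; Halvorsen 15,915.45.
After rounding ($100): Okafor $28,300; Becker $15,600; Halvorsen $15,900. Sum = $59,800.
No rounding difference to absorb.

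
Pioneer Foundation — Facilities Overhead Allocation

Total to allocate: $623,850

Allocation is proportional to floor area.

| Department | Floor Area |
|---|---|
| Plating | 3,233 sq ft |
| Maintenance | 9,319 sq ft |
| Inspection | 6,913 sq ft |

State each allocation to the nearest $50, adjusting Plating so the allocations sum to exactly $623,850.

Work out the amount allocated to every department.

Floor area total: 19,465.
Pro-rata amounts: Plating 3,233/19,465 × $623,850 = 103,617.11; Maintenance 9,319/19,465 × $623,850 = 298,672.39; Inspection 6,913/19,465 × $623,850 = 221,560.50.
At nearest $50: Plating $103,600; Maintenance $298,650; Inspection $221,550. Sum = $623,800.
Difference $623,850 − $623,800 = +$50 applied to Plating: Plating becomes $103,650.

Plating: $103,650 | Maintenance: $298,650 | Inspection: $221,550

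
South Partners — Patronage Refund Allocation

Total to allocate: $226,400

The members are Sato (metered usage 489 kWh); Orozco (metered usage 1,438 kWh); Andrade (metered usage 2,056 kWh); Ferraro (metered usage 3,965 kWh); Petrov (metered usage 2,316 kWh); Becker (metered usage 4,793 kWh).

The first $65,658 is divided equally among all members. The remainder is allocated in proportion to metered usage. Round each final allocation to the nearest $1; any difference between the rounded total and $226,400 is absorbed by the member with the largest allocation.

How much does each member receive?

Sato: $16,163 | Orozco: $26,294 | Andrade: $32,892 | Ferraro: $53,272 | Petrov: $35,668 | Becker: $62,111

Equal tier: $65,658 ÷ 6 = $10,943 apiece.
Remainder $160,742 by metered usage (total 15,057): Sato 5,220.35 → $5,220; Orozco 15,351.46 → $15,351; Andrade 21,948.96 → $21,949; Ferraro 42,328.62 → $42,329; Petrov 24,724.61 → $24,725; Becker 51,167.99 → $51,168.
Totals: Sato $10,943 + $5,220 = $16,163; Orozco $10,943 + $15,351 = $26,294; Andrade $10,943 + $21,949 = $32,892; Ferraro $10,943 + $42,329 = $53,272; Petrov $10,943 + $24,725 = $35,668; Becker $10,943 + $51,168 = $62,111.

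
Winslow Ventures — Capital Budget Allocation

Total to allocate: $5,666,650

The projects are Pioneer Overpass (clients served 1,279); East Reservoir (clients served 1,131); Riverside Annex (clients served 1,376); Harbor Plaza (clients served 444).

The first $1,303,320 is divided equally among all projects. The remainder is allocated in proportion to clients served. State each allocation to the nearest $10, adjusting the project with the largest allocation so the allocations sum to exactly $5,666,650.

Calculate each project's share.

Equal tier: $1,303,320 ÷ 4 = $325,830 apiece.
Remainder $4,363,330 by clients served (total 4,230): Pioneer Overpass 1,319,314.20 → $1,319,310; East Reservoir 1,166,649.23 → $1,166,650; Riverside Annex 1,419,371.65 → $1,419,370; Harbor Plaza 457,994.92 → $457,990.
Rounding difference +$10 on remainder applied to Riverside Annex.
Totals: Pioneer Overpass $325,830 + $1,319,310 = $1,645,140; East Reservoir $325,830 + $1,166,650 = $1,492,480; Riverside Annex $325,830 + $1,419,380 = $1,745,210; Harbor Plaza $325,830 + $457,990 = $783,820.

Pioneer Overpass: $1,645,140; East Reservoir: $1,492,480; Riverside Annex: $1,745,210; Harbor Plaza: $783,820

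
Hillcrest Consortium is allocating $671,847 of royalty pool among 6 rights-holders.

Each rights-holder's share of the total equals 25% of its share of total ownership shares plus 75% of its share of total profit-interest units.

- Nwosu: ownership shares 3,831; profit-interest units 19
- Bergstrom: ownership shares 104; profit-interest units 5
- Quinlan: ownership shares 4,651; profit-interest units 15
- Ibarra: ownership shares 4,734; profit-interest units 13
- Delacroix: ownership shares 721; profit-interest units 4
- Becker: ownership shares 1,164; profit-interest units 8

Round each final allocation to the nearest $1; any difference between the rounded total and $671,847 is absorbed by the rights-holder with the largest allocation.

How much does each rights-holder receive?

Totals — ownership shares 15,205, profit-interest units 64.
Blended shares (25% ownership shares + 75% profit-interest units): Nwosu 0.2856; Bergstrom 0.0603; Quinlan 0.2523; Ibarra 0.2302; Delacroix 0.0587; Becker 0.1129.
Pro-rata amounts: Nwosu 191,910.00; Bergstrom 40,514.87; Quinlan 169,475.29; Ibarra 154,645.73; Delacroix 39,457.34; Becker 75,843.76.
Rounded to nearest $1: Nwosu $191,910; Bergstrom $40,515; Quinlan $169,475; Ibarra $154,646; Delacroix $39,457; Becker $75,844. Sum = $671,847.
No rounding difference to absorb.

Nwosu: $191,910 · Bergstrom: $40,515 · Quinlan: $169,475 · Ibarra: $154,646 · Delacroix: $39,457 · Becker: $75,844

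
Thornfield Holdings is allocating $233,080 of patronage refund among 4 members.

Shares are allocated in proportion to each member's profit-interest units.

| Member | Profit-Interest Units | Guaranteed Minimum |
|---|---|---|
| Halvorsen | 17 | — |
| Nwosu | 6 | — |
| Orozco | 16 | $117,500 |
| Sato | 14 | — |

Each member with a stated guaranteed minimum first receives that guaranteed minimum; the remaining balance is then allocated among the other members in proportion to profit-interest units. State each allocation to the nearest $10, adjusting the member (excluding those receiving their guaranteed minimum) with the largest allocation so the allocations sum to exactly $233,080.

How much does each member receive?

Halvorsen: $53,110 | Nwosu: $18,740 | Orozco: $117,500 | Sato: $43,730

Minimums first: Orozco $117,500. Remaining pool $115,580.
Remaining pool split over remaining profit-interest units 37: Halvorsen 53,104.32 → $53,100; Nwosu 18,742.70 → $18,740; Sato 43,732.97 → $43,730.
Rounding difference +$10 applied to Halvorsen → $53,110.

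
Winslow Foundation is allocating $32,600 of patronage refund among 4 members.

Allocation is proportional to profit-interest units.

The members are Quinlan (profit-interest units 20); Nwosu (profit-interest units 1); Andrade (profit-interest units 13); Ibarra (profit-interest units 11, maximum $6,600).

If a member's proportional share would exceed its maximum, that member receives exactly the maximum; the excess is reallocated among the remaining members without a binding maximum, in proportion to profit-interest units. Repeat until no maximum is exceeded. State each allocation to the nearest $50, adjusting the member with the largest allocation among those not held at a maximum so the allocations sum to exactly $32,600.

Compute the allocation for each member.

Quinlan: $15,300 | Nwosu: $750 | Andrade: $9,950 | Ibarra: $6,600

Total profit-interest units = 45.
Pro-rata shares before constraints: Quinlan 14,488.89; Nwosu 724.44; Andrade 9,417.78; Ibarra 7,968.89.
Held at cap: Ibarra ($6,600); remaining pool $26,000 reallocated over remaining profit-interest units 34.
Redistributed shares: Quinlan 15,294.12 → $15,300; Nwosu 764.71 → $750; Andrade 9,941.18 → $9,950.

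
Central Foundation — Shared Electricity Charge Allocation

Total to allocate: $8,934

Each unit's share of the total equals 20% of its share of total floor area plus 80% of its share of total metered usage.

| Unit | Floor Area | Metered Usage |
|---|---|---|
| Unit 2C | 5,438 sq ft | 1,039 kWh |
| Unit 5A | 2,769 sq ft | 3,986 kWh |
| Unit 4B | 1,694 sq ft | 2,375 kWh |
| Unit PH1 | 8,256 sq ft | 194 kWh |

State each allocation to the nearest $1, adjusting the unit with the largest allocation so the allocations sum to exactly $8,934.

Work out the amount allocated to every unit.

Unit 2C: $1,513 · Unit 5A: $4,024 · Unit 4B: $2,402 · Unit PH1: $995

Totals — floor area 18,157, metered usage 7,594.
Composite weights (20% floor area + 80% metered usage): Unit 2C 0.1694; Unit 5A 0.4504; Unit 4B 0.2689; Unit PH1 0.1114.
Unrounded shares: Unit 2C 1,513.01; Unit 5A 4,023.97; Unit 4B 2,401.97; Unit PH1 995.04.
Rounded to nearest $1: Unit 2C $1,513; Unit 5A $4,024; Unit 4B $2,402; Unit PH1 $995. Sum = $8,934.
Rounded total matches; no reconciliation needed.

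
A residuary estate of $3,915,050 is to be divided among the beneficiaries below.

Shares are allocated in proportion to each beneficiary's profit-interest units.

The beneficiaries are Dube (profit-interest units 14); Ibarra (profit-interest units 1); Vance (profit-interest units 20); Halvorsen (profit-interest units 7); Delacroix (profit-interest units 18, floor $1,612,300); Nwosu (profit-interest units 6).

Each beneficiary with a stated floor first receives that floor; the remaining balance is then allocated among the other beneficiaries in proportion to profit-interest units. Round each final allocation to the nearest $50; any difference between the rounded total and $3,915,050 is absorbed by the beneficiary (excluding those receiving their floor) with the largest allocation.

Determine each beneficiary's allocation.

Dube: $671,650 | Ibarra: $47,950 | Vance: $959,500 | Halvorsen: $335,800 | Delacroix: $1,612,300 | Nwosu: $287,850

Fund the minimums — Delacroix $1,612,300. Balance $2,302,750.
Balance split over remaining profit-interest units 48: Dube 671,635.42 → $671,650; Ibarra 47,973.96 → $47,950; Vance 959,479.17 → $959,500; Halvorsen 335,817.71 → $335,800; Nwosu 287,843.75 → $287,850.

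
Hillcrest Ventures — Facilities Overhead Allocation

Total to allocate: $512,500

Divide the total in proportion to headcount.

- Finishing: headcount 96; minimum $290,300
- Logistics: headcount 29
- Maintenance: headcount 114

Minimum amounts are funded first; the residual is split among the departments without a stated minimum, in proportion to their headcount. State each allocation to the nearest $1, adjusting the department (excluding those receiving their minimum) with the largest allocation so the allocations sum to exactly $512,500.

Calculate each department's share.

Minimums first: Finishing $290,300. Remaining pool $222,200.
Remaining pool split over remaining headcount 143: Logistics 45,061.54 → $45,062; Maintenance 177,138.46 → $177,138.

Finishing: $290,300 | Logistics: $45,062 | Maintenance: $177,138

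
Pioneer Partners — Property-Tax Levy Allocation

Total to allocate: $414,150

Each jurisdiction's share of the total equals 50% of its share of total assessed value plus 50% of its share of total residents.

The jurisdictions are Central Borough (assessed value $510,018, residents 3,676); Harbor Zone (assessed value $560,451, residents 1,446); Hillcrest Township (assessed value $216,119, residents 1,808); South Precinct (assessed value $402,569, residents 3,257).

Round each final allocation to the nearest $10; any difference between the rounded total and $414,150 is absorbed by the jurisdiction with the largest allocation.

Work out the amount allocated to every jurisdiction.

Totals — assessed value 1,689,157, residents 10,187.
Blended shares (50% assessed value + 50% residents): Central Borough 0.3314; Harbor Zone 0.2369; Hillcrest Township 0.1527; South Precinct 0.2790.
Proportional shares: Central Borough 137,246.92; Harbor Zone 98,099.49; Hillcrest Township 63,246.09; South Precinct 115,557.50.
After rounding ($10): Central Borough $137,250; Harbor Zone $98,100; Hillcrest Township $63,250; South Precinct $115,560. Sum = $414,160.
Difference $414,150 − $414,160 = −$10 applied to largest allocation (Central Borough): Central Borough becomes $137,240.

Central Borough: $137,240; Harbor Zone: $98,100; Hillcrest Township: $63,250; South Precinct: $115,560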